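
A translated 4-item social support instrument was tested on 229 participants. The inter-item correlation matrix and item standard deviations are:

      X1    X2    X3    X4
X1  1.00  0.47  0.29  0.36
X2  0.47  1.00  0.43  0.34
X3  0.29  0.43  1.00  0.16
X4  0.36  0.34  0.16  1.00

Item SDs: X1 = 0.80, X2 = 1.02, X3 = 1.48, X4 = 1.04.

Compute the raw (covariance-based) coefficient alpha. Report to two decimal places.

Σσ²ᵢ = 0.80² + 1.02² + 1.48² + 1.04² = 4.9524
Covariances σ_ij = r_ij · s_i · s_j:
  σ(X1,X2) = 0.47 × 0.80 × 1.02 = 0.3835
  σ(X1,X3) = 0.29 × 0.80 × 1.48 = 0.3434
  σ(X1,X4) = 0.36 × 0.80 × 1.04 = 0.2995
  σ(X2,X3) = 0.43 × 1.02 × 1.48 = 0.6491
  σ(X2,X4) = 0.34 × 1.02 × 1.04 = 0.3607
  σ(X3,X4) = 0.16 × 1.48 × 1.04 = 0.2463
σ²_T = Σσ²ᵢ + 2·Σσ_ij = 4.9524 + 2 × 2.2825 = 9.5174
α = (4/3)·(1 − 4.9524/9.5174) = 0.64

coefficient alpha = 0.64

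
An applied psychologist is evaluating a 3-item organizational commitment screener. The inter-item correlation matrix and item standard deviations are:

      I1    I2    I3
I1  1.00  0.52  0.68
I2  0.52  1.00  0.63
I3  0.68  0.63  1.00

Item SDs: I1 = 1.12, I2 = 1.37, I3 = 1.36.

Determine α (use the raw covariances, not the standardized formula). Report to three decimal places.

Σσ²ᵢ = 1.12² + 1.37² + 1.36² = 4.9809
Covariances σ_ij = r_ij · s_i · s_j:
  σ(I1,I2) = 0.52 × 1.12 × 1.37 = 0.7979
  σ(I1,I3) = 0.68 × 1.12 × 1.36 = 1.0358
  σ(I2,I3) = 0.63 × 1.37 × 1.36 = 1.1738
σ²_T = Σσ²ᵢ + 2·Σσ_ij = 4.9809 + 2 × 3.0075 = 10.9959
α = (3/2)·(1 − 4.9809/10.9959) = 0.821

α = 0.821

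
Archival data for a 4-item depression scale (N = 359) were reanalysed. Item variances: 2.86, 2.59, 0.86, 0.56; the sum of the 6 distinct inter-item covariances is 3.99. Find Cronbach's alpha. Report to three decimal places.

α = 0.716

sum of item variances = 2.86 + 2.59 + 0.86 + 0.56 = 6.87
Sum of distinct covariances = 3.99
σ²_total = sum of item variances + 2·Σcov = 6.87 + 2 × 3.99 = 14.85
α = (4/3)·(1 − 6.87/14.85) = 0.716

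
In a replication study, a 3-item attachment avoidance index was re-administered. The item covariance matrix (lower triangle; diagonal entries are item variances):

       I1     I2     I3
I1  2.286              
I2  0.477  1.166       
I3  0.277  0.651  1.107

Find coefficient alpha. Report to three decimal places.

coefficient alpha = 0.572

Σσ²ᵢ = 2.286 + 1.166 + 1.107 = 4.559
Σ_{i<j} σ_ij = 1.405
total variance = 4.559 + 2 × 1.405 = 7.369
α = (k/(k−1))·(1 − Σσ²ᵢ/total variance) = (3/2)·(1 − 4.559/7.369) = 0.572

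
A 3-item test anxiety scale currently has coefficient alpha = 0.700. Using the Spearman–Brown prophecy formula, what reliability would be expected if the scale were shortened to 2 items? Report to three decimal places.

Length factor m = 2/3 = 0.6667
α' = m·α / (1 − (1−m)·α)
   = 2/3 × 0.700 / (1 − (1 − 2/3) × 0.700)
   = 0.4667 / 0.7667 = 0.609

predicted reliability = 0.609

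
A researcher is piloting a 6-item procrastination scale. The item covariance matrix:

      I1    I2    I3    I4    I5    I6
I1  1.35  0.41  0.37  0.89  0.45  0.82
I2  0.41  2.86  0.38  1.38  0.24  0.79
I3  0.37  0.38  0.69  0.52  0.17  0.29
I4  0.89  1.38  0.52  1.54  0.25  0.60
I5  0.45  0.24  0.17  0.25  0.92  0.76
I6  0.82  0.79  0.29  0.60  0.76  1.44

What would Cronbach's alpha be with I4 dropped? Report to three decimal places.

Cronbach's alpha = 0.704

Remaining items: I1, I2, I3, I5, I6 (k = 5).
Σσᵢ² = 1.35 + 2.86 + 0.69 + 0.92 + 1.44 = 7.26
Var(T) = 7.26 + 2 × 4.68 = 16.62
α (item deleted) = (5/4)·(1 − 7.26/16.62) = 0.704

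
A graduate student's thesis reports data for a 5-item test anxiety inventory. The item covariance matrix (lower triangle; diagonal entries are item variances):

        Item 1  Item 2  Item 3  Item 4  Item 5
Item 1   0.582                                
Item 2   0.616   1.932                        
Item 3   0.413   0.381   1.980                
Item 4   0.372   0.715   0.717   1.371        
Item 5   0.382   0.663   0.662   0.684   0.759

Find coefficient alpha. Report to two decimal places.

α = 0.79

ΣVar(i) = 0.582 + 1.932 + 1.980 + 1.371 + 0.759 = 6.624
Sum of the distinct covariances = 5.605
σ²_T = 6.624 + 2 × 5.605 = 17.834
α = (k/(k−1))·(1 − ΣVar(i)/σ²_T) = (5/4)·(1 − 6.624/17.834) = 0.79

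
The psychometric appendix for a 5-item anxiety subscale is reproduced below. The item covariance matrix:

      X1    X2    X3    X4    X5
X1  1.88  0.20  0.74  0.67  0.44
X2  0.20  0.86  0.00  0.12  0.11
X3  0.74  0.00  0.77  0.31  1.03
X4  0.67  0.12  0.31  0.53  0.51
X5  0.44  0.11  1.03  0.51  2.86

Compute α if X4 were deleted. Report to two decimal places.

α = 0.59

Remaining items: X1, X2, X3, X5 (k = 4).
ΣVar(i) = 1.88 + 0.86 + 0.77 + 2.86 = 6.37
total variance = 6.37 + 2 × 2.52 = 11.41
α (item deleted) = (4/3)·(1 − 6.37/11.41) = 0.59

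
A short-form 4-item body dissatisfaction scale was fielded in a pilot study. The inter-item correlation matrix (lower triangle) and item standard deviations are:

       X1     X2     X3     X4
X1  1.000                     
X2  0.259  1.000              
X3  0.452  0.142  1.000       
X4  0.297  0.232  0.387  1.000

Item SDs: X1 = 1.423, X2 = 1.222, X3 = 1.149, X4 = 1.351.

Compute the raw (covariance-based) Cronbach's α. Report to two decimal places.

Cronbach's α = 0.63

Σσ²ᵢ = 1.423² + 1.222² + 1.149² + 1.351² = 6.6636
Covariances σ_ij = r_ij · s_i · s_j:
  σ(X1,X2) = 0.259 × 1.423 × 1.222 = 0.4504
  σ(X1,X3) = 0.452 × 1.423 × 1.149 = 0.7390
  σ(X1,X4) = 0.297 × 1.423 × 1.351 = 0.5710
  σ(X2,X3) = 0.142 × 1.222 × 1.149 = 0.1994
  σ(X2,X4) = 0.232 × 1.222 × 1.351 = 0.3830
  σ(X3,X4) = 0.387 × 1.149 × 1.351 = 0.6007
σ²_T = Σσ²ᵢ + 2·Σσ_ij = 6.6636 + 2 × 2.9435 = 12.5506
α = (4/3)·(1 − 6.6636/12.5506) = 0.63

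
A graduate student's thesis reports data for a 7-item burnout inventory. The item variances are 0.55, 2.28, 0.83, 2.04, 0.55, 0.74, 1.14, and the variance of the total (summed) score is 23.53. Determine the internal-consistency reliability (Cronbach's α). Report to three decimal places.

Cronbach's α = 0.764

Σσᵢ² = 0.55 + 2.28 + 0.83 + 2.04 + 0.55 + 0.74 + 1.14 = 8.13
α = (k/(k−1))·(1 − Σσᵢ²/total variance) = (7/6)·(1 − 8.13/23.53) = 0.764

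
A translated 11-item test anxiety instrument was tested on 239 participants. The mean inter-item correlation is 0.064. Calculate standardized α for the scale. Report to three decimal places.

Standardized α = k·r̄ / (1 + (k−1)·r̄) = 11 × 0.064 / (1 + 10 × 0.064)
  = 0.7040 / 1.6400 = 0.429

α = 0.429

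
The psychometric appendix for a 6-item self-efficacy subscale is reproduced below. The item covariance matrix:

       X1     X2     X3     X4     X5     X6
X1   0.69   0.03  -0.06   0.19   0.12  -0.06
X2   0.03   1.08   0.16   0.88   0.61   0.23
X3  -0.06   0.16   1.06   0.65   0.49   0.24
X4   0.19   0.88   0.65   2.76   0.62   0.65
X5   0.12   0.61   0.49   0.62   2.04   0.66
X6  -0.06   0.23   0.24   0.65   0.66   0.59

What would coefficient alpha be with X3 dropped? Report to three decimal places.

Remaining items: X1, X2, X4, X5, X6 (k = 5).
ΣVar(i) = 0.69 + 1.08 + 2.76 + 2.04 + 0.59 = 7.16
total variance = 7.16 + 2 × 3.93 = 15.02
α (item deleted) = (5/4)·(1 − 7.16/15.02) = 0.654

α = 0.654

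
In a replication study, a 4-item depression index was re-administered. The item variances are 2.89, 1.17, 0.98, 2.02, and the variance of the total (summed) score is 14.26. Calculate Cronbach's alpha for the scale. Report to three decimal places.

α = 0.673

ΣVar(i) = 2.89 + 1.17 + 0.98 + 2.02 = 7.06
α = (k/(k−1))·(1 − ΣVar(i)/Var(T)) = (4/3)·(1 − 7.06/14.26) = 0.673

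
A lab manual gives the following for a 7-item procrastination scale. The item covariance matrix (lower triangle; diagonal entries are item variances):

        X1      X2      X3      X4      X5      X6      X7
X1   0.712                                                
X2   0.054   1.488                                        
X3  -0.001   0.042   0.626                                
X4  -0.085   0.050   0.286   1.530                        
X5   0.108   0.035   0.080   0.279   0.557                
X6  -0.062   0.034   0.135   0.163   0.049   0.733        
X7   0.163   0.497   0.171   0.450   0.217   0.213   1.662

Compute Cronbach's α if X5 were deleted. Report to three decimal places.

α = 0.462

Remaining items: X1, X2, X3, X4, X6, X7 (k = 6).
sum of item variances = 0.712 + 1.488 + 0.626 + 1.530 + 0.733 + 1.662 = 6.751
σ²_total = 6.751 + 2 × 2.110 = 10.971
α (item deleted) = (6/5)·(1 − 6.751/10.971) = 0.462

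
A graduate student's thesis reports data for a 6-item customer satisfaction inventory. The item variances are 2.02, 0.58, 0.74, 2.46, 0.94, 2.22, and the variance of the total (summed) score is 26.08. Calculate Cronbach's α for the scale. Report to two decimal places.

sum of item variances = 2.02 + 0.58 + 0.74 + 2.46 + 0.94 + 2.22 = 8.96
α = (k/(k−1))·(1 − sum of item variances/σ²_total) = (6/5)·(1 − 8.96/26.08) = 0.79

α = 0.79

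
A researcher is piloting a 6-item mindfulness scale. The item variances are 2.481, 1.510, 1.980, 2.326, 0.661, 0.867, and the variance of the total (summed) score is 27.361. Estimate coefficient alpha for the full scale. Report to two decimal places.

Σσ²ᵢ = 2.481 + 1.510 + 1.980 + 2.326 + 0.661 + 0.867 = 9.825
α = (k/(k−1))·(1 − Σσ²ᵢ/Var(T)) = (6/5)·(1 − 9.825/27.361) = 0.77

coefficient alpha = 0.77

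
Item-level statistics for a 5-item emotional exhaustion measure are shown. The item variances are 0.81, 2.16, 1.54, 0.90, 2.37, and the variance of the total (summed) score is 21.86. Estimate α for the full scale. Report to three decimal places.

α = 0.805

Σσᵢ² = 0.81 + 2.16 + 1.54 + 0.90 + 2.37 = 7.78
α = (k/(k−1))·(1 − Σσᵢ²/σ²_total) = (5/4)·(1 − 7.78/21.86) = 0.805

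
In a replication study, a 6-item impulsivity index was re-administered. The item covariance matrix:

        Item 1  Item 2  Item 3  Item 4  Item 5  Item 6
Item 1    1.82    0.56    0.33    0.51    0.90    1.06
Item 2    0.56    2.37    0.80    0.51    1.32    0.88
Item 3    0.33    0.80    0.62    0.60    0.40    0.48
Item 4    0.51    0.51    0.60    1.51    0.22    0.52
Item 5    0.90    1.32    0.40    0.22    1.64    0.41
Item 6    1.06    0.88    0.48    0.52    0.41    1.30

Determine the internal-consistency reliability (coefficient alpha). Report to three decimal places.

sum of item variances = 1.82 + 2.37 + 0.62 + 1.51 + 1.64 + 1.30 = 9.26
Sum of the distinct covariances = 9.50
σ²_total = 9.26 + 2 × 9.50 = 28.26
α = (k/(k−1))·(1 − sum of item variances/σ²_total) = (6/5)·(1 − 9.26/28.26) = 0.807

α = 0.807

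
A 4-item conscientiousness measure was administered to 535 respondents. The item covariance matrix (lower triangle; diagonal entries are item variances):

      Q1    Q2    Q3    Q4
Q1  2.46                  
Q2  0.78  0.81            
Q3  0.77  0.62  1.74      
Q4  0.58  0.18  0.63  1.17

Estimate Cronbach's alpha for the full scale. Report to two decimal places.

α = 0.71

sum of item variances = 2.46 + 0.81 + 1.74 + 1.17 = 6.18
Sum of the distinct covariances = 3.56
σ²_T = 6.18 + 2 × 3.56 = 13.30
α = (k/(k−1))·(1 − sum of item variances/σ²_T) = (4/3)·(1 − 6.18/13.30) = 0.71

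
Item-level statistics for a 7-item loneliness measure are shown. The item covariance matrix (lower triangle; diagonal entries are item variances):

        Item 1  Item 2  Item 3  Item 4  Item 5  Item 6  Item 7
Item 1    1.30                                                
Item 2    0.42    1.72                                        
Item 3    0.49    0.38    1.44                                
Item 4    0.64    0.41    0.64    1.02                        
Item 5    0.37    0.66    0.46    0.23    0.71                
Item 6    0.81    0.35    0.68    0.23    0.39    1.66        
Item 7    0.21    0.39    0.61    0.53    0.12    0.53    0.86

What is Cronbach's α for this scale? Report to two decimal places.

Cronbach's α = 0.80

Σσᵢ² = 1.30 + 1.72 + 1.44 + 1.02 + 0.71 + 1.66 + 0.86 = 8.71
Σ_{i<j} σ_ij = 9.55
σ²_total = 8.71 + 2 × 9.55 = 27.81
α = (k/(k−1))·(1 − Σσᵢ²/σ²_total) = (7/6)·(1 − 8.71/27.81) = 0.80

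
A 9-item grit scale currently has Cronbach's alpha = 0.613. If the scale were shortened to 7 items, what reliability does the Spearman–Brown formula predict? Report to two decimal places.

Length factor m = 7/9 = 0.7778
α' = m·α / (1 − (1−m)·α)
   = 7/9 × 0.613 / (1 − (1 − 7/9) × 0.613)
   = 0.4768 / 0.8638 = 0.55

predicted reliability = 0.55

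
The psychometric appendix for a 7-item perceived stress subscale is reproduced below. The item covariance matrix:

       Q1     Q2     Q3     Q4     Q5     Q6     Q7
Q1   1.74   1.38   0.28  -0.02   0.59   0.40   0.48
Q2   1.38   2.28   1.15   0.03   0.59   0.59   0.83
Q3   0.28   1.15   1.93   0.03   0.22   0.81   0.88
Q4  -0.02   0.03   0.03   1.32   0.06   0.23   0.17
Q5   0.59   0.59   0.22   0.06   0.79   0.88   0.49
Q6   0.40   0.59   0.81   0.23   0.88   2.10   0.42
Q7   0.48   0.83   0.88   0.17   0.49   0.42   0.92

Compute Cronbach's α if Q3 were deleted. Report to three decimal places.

Remaining items: Q1, Q2, Q4, Q5, Q6, Q7 (k = 6).
Σσᵢ² = 1.74 + 2.28 + 1.32 + 0.79 + 2.10 + 0.92 = 9.15
total variance = 9.15 + 2 × 7.12 = 23.39
α (item deleted) = (6/5)·(1 − 9.15/23.39) = 0.731

Cronbach's α = 0.731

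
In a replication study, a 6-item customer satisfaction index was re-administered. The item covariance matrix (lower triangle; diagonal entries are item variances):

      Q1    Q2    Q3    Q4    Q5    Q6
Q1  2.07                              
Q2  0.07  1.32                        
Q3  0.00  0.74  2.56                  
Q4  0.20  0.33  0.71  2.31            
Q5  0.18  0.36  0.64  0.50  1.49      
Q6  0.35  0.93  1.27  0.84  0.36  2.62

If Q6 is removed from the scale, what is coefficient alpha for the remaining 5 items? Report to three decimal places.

Remaining items: Q1, Q2, Q3, Q4, Q5 (k = 5).
Σσᵢ² = 2.07 + 1.32 + 2.56 + 2.31 + 1.49 = 9.75
σ²_T = 9.75 + 2 × 3.73 = 17.21
α (item deleted) = (5/4)·(1 − 9.75/17.21) = 0.542

α = 0.542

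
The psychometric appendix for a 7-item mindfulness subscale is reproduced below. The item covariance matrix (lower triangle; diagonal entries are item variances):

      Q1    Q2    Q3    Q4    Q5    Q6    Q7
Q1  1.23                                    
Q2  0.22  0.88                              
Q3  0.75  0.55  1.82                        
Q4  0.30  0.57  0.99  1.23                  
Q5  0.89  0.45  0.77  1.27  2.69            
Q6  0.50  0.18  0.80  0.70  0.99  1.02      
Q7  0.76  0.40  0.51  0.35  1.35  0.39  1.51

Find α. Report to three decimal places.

ΣVar(i) = 1.23 + 0.88 + 1.82 + 1.23 + 2.69 + 1.02 + 1.51 = 10.38
Σ_{i<j} σ_ij = 13.69
total variance = 10.38 + 2 × 13.69 = 37.76
α = (k/(k−1))·(1 − ΣVar(i)/total variance) = (7/6)·(1 − 10.38/37.76) = 0.846

α = 0.846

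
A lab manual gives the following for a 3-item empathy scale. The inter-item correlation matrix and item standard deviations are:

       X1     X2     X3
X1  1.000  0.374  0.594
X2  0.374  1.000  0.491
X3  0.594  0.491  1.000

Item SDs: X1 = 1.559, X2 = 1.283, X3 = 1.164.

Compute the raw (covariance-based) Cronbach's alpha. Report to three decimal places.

Σσ²ᵢ = 1.559² + 1.283² + 1.164² = 5.4315
Covariances σ_ij = r_ij · s_i · s_j:
  σ(X1,X2) = 0.374 × 1.559 × 1.283 = 0.7481
  σ(X1,X3) = 0.594 × 1.559 × 1.164 = 1.0779
  σ(X2,X3) = 0.491 × 1.283 × 1.164 = 0.7333
σ²_T = Σσ²ᵢ + 2·Σσ_ij = 5.4315 + 2 × 2.5593 = 10.5501
α = (3/2)·(1 − 5.4315/10.5501) = 0.728

α = 0.728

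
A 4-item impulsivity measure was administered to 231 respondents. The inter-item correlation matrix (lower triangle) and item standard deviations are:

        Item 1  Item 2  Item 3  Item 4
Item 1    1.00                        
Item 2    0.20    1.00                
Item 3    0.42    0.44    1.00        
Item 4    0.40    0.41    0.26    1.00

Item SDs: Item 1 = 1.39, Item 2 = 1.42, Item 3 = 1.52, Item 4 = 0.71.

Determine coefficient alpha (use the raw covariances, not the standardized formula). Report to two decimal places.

α = 0.66

Σσ²ᵢ = 1.39² + 1.42² + 1.52² + 0.71² = 6.7630
Covariances σ_ij = r_ij · s_i · s_j:
  σ(Item 1,Item 2) = 0.20 × 1.39 × 1.42 = 0.3948
  σ(Item 1,Item 3) = 0.42 × 1.39 × 1.52 = 0.8874
  σ(Item 1,Item 4) = 0.40 × 1.39 × 0.71 = 0.3948
  σ(Item 2,Item 3) = 0.44 × 1.42 × 1.52 = 0.9497
  σ(Item 2,Item 4) = 0.41 × 1.42 × 0.71 = 0.4134
  σ(Item 3,Item 4) = 0.26 × 1.52 × 0.71 = 0.2806
σ²_T = Σσ²ᵢ + 2·Σσ_ij = 6.7630 + 2 × 3.3207 = 13.4044
α = (4/3)·(1 − 6.7630/13.4044) = 0.66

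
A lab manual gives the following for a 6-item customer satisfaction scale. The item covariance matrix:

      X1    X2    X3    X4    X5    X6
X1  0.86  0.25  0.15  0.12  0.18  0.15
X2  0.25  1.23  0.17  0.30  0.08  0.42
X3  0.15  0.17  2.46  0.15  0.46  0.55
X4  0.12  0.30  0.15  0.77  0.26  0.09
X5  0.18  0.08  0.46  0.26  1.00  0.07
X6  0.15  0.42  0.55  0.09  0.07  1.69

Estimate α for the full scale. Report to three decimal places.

α = 0.551

Σσ²ᵢ = 0.86 + 1.23 + 2.46 + 0.77 + 1.00 + 1.69 = 8.01
Sum of the distinct covariances = 3.40
total variance = 8.01 + 2 × 3.40 = 14.81
α = (k/(k−1))·(1 − Σσ²ᵢ/total variance) = (6/5)·(1 − 8.01/14.81) = 0.551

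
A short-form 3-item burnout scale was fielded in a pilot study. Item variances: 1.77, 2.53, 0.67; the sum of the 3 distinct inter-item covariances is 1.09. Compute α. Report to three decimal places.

α = 0.457

Σσᵢ² = 1.77 + 2.53 + 0.67 = 4.97
Sum of distinct covariances = 1.09
σ²_T = Σσᵢ² + 2·Σcov = 4.97 + 2 × 1.09 = 7.15
α = (3/2)·(1 − 4.97/7.15) = 0.457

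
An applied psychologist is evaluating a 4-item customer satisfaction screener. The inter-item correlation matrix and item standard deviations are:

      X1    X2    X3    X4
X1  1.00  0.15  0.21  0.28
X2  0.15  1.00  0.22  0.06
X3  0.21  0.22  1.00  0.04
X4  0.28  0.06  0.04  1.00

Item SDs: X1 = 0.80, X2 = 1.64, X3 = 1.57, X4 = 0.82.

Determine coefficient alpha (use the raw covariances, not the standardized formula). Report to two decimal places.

Σσ²ᵢ = 0.80² + 1.64² + 1.57² + 0.82² = 6.4669
Covariances σ_ij = r_ij · s_i · s_j:
  σ(X1,X2) = 0.15 × 0.80 × 1.64 = 0.1968
  σ(X1,X3) = 0.21 × 0.80 × 1.57 = 0.2638
  σ(X1,X4) = 0.28 × 0.80 × 0.82 = 0.1837
  σ(X2,X3) = 0.22 × 1.64 × 1.57 = 0.5665
  σ(X2,X4) = 0.06 × 1.64 × 0.82 = 0.0807
  σ(X3,X4) = 0.04 × 1.57 × 0.82 = 0.0515
σ²_T = Σσ²ᵢ + 2·Σσ_ij = 6.4669 + 2 × 1.3430 = 9.1529
α = (4/3)·(1 − 6.4669/9.1529) = 0.39

α = 0.39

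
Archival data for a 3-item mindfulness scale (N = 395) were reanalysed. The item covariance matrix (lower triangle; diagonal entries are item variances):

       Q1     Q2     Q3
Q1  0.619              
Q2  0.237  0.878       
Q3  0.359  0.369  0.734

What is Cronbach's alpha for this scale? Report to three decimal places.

Cronbach's alpha = 0.696

sum of item variances = 0.619 + 0.878 + 0.734 = 2.231
Sum of the distinct covariances = 0.965
σ²_total = 2.231 + 2 × 0.965 = 4.161
α = (k/(k−1))·(1 − sum of item variances/σ²_total) = (3/2)·(1 − 2.231/4.161) = 0.696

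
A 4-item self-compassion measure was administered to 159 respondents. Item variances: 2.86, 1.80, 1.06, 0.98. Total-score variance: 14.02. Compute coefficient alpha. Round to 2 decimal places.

ΣVar(i) = 2.86 + 1.80 + 1.06 + 0.98 = 6.70
α = (k/(k−1))·(1 − ΣVar(i)/σ²_T) = (4/3)·(1 − 6.70/14.02) = 0.70

coefficient alpha = 0.70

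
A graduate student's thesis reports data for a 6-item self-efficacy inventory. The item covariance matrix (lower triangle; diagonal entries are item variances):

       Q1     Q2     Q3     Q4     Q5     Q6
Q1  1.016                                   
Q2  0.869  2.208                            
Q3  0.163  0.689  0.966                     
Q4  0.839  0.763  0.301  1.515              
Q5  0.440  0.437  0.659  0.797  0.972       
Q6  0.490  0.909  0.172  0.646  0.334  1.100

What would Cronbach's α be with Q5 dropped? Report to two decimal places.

α = 0.79

Remaining items: Q1, Q2, Q3, Q4, Q6 (k = 5).
sum of item variances = 1.016 + 2.208 + 0.966 + 1.515 + 1.100 = 6.805
total variance = 6.805 + 2 × 5.841 = 18.487
α (item deleted) = (5/4)·(1 − 6.805/18.487) = 0.79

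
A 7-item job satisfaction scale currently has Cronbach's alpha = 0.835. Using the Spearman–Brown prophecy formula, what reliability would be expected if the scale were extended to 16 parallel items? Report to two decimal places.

Length factor m = 16/7 = 2.2857
α' = m·α / (1 + (m−1)·α)
   = 16/7 × 0.835 / (1 + (16/7 − 1) × 0.835)
   = 1.9086 / 2.0736 = 0.92

predicted reliability = 0.92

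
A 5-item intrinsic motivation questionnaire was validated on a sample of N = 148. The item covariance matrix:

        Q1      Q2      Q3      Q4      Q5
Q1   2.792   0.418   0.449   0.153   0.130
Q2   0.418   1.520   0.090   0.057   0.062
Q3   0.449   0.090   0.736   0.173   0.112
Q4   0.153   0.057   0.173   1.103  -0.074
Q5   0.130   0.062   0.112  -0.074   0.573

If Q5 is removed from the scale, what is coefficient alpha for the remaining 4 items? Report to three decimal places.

coefficient alpha = 0.405

Remaining items: Q1, Q2, Q3, Q4 (k = 4).
sum of item variances = 2.792 + 1.520 + 0.736 + 1.103 = 6.151
Var(T) = 6.151 + 2 × 1.340 = 8.831
α (item deleted) = (4/3)·(1 − 6.151/8.831) = 0.405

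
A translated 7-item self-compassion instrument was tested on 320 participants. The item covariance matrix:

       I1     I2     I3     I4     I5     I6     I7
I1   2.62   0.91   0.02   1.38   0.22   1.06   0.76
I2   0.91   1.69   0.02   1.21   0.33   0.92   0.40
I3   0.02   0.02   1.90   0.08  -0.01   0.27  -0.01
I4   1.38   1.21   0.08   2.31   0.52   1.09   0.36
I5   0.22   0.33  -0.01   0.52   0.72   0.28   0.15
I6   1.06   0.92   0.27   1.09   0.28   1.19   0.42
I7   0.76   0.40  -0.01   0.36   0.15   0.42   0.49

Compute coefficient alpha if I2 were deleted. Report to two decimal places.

Remaining items: I1, I3, I4, I5, I6, I7 (k = 6).
Σσᵢ² = 2.62 + 1.90 + 2.31 + 0.72 + 1.19 + 0.49 = 9.23
σ²_total = 9.23 + 2 × 6.59 = 22.41
α (item deleted) = (6/5)·(1 − 9.23/22.41) = 0.71

coefficient alpha = 0.71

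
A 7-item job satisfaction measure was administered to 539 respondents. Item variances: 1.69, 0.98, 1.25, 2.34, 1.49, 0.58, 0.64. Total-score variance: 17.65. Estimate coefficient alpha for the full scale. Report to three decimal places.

α = 0.574

ΣVar(i) = 1.69 + 0.98 + 1.25 + 2.34 + 1.49 + 0.58 + 0.64 = 8.97
α = (k/(k−1))·(1 − ΣVar(i)/σ²_total) = (7/6)·(1 − 8.97/17.65) = 0.574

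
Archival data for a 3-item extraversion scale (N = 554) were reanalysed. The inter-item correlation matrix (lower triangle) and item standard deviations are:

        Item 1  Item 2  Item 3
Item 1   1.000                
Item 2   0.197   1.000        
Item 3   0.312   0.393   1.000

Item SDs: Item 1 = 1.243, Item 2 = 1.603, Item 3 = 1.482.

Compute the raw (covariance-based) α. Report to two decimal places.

Σσ²ᵢ = 1.243² + 1.603² + 1.482² = 6.3110
Covariances σ_ij = r_ij · s_i · s_j:
  σ(Item 1,Item 2) = 0.197 × 1.243 × 1.603 = 0.3925
  σ(Item 1,Item 3) = 0.312 × 1.243 × 1.482 = 0.5747
  σ(Item 2,Item 3) = 0.393 × 1.603 × 1.482 = 0.9336
σ²_T = Σσ²ᵢ + 2·Σσ_ij = 6.3110 + 2 × 1.9008 = 10.1126
α = (3/2)·(1 − 6.3110/10.1126) = 0.56

α = 0.56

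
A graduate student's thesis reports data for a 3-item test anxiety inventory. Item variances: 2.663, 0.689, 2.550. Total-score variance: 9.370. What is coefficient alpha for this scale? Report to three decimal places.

ΣVar(i) = 2.663 + 0.689 + 2.550 = 5.902
α = (k/(k−1))·(1 − ΣVar(i)/total variance) = (3/2)·(1 − 5.902/9.370) = 0.555

α = 0.555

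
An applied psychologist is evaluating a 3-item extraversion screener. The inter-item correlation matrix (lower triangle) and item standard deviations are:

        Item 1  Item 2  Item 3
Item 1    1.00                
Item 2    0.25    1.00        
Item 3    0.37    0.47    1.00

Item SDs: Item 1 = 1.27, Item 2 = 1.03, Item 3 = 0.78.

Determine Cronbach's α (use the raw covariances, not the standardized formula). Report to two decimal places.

Σσ²ᵢ = 1.27² + 1.03² + 0.78² = 3.2822
Covariances σ_ij = r_ij · s_i · s_j:
  σ(Item 1,Item 2) = 0.25 × 1.27 × 1.03 = 0.3270
  σ(Item 1,Item 3) = 0.37 × 1.27 × 0.78 = 0.3665
  σ(Item 2,Item 3) = 0.47 × 1.03 × 0.78 = 0.3776
σ²_T = Σσ²ᵢ + 2·Σσ_ij = 3.2822 + 2 × 1.0711 = 5.4244
α = (3/2)·(1 − 3.2822/5.4244) = 0.59

Cronbach's α = 0.59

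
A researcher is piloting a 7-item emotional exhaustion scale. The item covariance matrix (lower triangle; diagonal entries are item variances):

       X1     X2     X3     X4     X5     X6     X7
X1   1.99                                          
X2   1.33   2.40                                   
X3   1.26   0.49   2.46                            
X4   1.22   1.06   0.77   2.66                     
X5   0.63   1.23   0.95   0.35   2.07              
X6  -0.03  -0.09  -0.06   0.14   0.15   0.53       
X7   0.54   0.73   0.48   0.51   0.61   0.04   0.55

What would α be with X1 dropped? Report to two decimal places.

α = 0.70

Remaining items: X2, X3, X4, X5, X6, X7 (k = 6).
Σσ²ᵢ = 2.40 + 2.46 + 2.66 + 2.07 + 0.53 + 0.55 = 10.67
σ²_total = 10.67 + 2 × 7.36 = 25.39
α (item deleted) = (6/5)·(1 − 10.67/25.39) = 0.70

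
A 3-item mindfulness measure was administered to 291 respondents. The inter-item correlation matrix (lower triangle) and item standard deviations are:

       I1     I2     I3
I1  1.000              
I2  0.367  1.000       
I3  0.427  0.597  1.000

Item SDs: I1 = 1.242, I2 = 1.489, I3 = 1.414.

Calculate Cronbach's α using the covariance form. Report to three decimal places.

Cronbach's α = 0.724

Σσ²ᵢ = 1.242² + 1.489² + 1.414² = 5.7591
Covariances σ_ij = r_ij · s_i · s_j:
  σ(I1,I2) = 0.367 × 1.242 × 1.489 = 0.6787
  σ(I1,I3) = 0.427 × 1.242 × 1.414 = 0.7499
  σ(I2,I3) = 0.597 × 1.489 × 1.414 = 1.2570
σ²_T = Σσ²ᵢ + 2·Σσ_ij = 5.7591 + 2 × 2.6856 = 11.1303
α = (3/2)·(1 − 5.7591/11.1303) = 0.724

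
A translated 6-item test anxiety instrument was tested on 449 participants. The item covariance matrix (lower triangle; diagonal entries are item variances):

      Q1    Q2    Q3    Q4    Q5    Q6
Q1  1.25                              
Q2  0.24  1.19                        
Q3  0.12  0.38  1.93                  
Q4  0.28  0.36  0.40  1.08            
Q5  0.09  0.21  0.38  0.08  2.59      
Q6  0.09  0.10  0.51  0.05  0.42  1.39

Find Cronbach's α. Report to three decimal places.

Σσᵢ² = 1.25 + 1.19 + 1.93 + 1.08 + 2.59 + 1.39 = 9.43
Σ_{i<j} σ_ij = 3.71
Var(T) = 9.43 + 2 × 3.71 = 16.85
α = (k/(k−1))·(1 − Σσᵢ²/Var(T)) = (6/5)·(1 − 9.43/16.85) = 0.528

α = 0.528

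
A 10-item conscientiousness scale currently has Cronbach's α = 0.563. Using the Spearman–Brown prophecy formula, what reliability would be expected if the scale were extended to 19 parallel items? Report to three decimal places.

Length factor m = 19/10 = 1.9000
α' = m·α / (1 + (m−1)·α)
   = 19/10 × 0.563 / (1 + (19/10 − 1) × 0.563)
   = 1.0697 / 1.5067 = 0.710

predicted reliability = 0.710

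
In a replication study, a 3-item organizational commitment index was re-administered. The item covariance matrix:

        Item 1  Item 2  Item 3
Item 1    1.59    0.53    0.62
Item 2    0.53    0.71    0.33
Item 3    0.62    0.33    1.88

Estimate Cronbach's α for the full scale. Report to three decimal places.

α = 0.622

Σσᵢ² = 1.59 + 0.71 + 1.88 = 4.18
Sum of the distinct covariances = 1.48
σ²_total = 4.18 + 2 × 1.48 = 7.14
α = (k/(k−1))·(1 − Σσᵢ²/σ²_total) = (3/2)·(1 − 4.18/7.14) = 0.622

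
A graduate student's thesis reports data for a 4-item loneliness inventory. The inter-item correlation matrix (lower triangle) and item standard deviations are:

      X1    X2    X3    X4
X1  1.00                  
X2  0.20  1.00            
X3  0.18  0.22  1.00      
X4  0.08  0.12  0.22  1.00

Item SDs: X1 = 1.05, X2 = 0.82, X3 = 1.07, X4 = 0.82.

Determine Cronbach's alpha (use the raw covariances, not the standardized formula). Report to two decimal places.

Σσ²ᵢ = 1.05² + 0.82² + 1.07² + 0.82² = 3.5922
Covariances σ_ij = r_ij · s_i · s_j:
  σ(X1,X2) = 0.20 × 1.05 × 0.82 = 0.1722
  σ(X1,X3) = 0.18 × 1.05 × 1.07 = 0.2022
  σ(X1,X4) = 0.08 × 1.05 × 0.82 = 0.0689
  σ(X2,X3) = 0.22 × 0.82 × 1.07 = 0.1930
  σ(X2,X4) = 0.12 × 0.82 × 0.82 = 0.0807
  σ(X3,X4) = 0.22 × 1.07 × 0.82 = 0.1930
σ²_T = Σσ²ᵢ + 2·Σσ_ij = 3.5922 + 2 × 0.9100 = 5.4122
α = (4/3)·(1 − 3.5922/5.4122) = 0.45

α = 0.45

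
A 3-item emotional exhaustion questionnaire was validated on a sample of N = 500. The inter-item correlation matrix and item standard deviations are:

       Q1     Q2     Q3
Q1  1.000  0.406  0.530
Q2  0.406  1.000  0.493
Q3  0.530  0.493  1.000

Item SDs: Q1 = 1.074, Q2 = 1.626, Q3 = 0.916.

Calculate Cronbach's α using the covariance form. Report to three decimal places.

Cronbach's α = 0.688

Σσ²ᵢ = 1.074² + 1.626² + 0.916² = 4.6364
Covariances σ_ij = r_ij · s_i · s_j:
  σ(Q1,Q2) = 0.406 × 1.074 × 1.626 = 0.7090
  σ(Q1,Q3) = 0.530 × 1.074 × 0.916 = 0.5214
  σ(Q2,Q3) = 0.493 × 1.626 × 0.916 = 0.7343
σ²_T = Σσ²ᵢ + 2·Σσ_ij = 4.6364 + 2 × 1.9647 = 8.5658
α = (3/2)·(1 − 4.6364/8.5658) = 0.688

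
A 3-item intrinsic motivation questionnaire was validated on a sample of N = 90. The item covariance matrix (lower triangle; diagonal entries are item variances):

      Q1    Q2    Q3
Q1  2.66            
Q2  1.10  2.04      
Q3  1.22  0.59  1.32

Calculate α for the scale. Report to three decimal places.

α = 0.737

ΣVar(i) = 2.66 + 2.04 + 1.32 = 6.02
Sum of the distinct covariances = 2.91
total variance = 6.02 + 2 × 2.91 = 11.84
α = (k/(k−1))·(1 − ΣVar(i)/total variance) = (3/2)·(1 − 6.02/11.84) = 0.737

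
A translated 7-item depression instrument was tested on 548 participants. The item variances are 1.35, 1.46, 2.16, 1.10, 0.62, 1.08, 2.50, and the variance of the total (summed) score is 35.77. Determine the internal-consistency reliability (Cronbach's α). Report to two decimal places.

Cronbach's α = 0.83

sum of item variances = 1.35 + 1.46 + 2.16 + 1.10 + 0.62 + 1.08 + 2.50 = 10.27
α = (k/(k−1))·(1 − sum of item variances/σ²_total) = (7/6)·(1 − 10.27/35.77) = 0.83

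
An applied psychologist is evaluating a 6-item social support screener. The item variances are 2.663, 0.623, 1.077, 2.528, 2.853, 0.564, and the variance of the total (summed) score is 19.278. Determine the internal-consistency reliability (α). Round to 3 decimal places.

Σσᵢ² = 2.663 + 0.623 + 1.077 + 2.528 + 2.853 + 0.564 = 10.308
α = (k/(k−1))·(1 − Σσᵢ²/total variance) = (6/5)·(1 − 10.308/19.278) = 0.558

α = 0.558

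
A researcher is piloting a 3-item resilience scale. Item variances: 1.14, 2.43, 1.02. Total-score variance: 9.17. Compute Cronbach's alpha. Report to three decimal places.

α = 0.749

Σσᵢ² = 1.14 + 2.43 + 1.02 = 4.59
α = (k/(k−1))·(1 − Σσᵢ²/σ²_T) = (3/2)·(1 − 4.59/9.17) = 0.749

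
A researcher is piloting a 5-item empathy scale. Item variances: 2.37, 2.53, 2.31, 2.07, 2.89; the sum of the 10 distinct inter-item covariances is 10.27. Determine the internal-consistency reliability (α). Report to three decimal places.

sum of item variances = 2.37 + 2.53 + 2.31 + 2.07 + 2.89 = 12.17
Sum of distinct covariances = 10.27
σ²_T = sum of item variances + 2·Σcov = 12.17 + 2 × 10.27 = 32.71
α = (5/4)·(1 − 12.17/32.71) = 0.785

α = 0.785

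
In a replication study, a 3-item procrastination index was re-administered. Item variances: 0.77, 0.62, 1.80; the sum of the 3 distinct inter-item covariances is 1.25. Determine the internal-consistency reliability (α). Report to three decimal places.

Σσ²ᵢ = 0.77 + 0.62 + 1.80 = 3.19
Sum of distinct covariances = 1.25
Var(T) = Σσ²ᵢ + 2·Σcov = 3.19 + 2 × 1.25 = 5.69
α = (3/2)·(1 − 3.19/5.69) = 0.659

α = 0.659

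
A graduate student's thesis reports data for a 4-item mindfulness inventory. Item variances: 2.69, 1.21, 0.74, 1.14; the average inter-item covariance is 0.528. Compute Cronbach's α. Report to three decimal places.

Σσᵢ² = 2.69 + 1.21 + 0.74 + 1.14 = 5.78
Sum of the 6 distinct covariances = 6 × 0.528 = 3.168
total variance = Σσᵢ² + 2·Σcov = 5.78 + 2 × 3.168 = 12.116
α = (4/3)·(1 − 5.78/12.116) = 0.697

Cronbach's α = 0.697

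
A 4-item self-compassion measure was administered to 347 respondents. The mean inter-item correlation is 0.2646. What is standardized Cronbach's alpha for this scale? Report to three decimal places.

α = 0.590

Standardized α = k·r̄ / (1 + (k−1)·r̄) = 4 × 0.2646 / (1 + 3 × 0.2646)
  = 1.0584 / 1.7938 = 0.590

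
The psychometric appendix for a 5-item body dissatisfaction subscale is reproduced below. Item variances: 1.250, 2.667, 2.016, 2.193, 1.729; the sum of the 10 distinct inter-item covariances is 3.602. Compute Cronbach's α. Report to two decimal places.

Σσᵢ² = 1.250 + 2.667 + 2.016 + 2.193 + 1.729 = 9.855
Sum of distinct covariances = 3.602
total variance = Σσᵢ² + 2·Σcov = 9.855 + 2 × 3.602 = 17.059
α = (5/4)·(1 − 9.855/17.059) = 0.53

Cronbach's α = 0.53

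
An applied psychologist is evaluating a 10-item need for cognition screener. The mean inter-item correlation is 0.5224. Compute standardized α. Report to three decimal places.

Standardized α = k·r̄ / (1 + (k−1)·r̄) = 10 × 0.5224 / (1 + 9 × 0.5224)
  = 5.2240 / 5.7016 = 0.916

α = 0.916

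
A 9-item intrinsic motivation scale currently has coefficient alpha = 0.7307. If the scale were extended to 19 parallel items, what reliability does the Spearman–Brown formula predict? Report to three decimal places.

predicted reliability = 0.851

Length factor m = 19/9 = 2.1111
α' = m·α / (1 + (m−1)·α)
   = 19/9 × 0.7307 / (1 + (19/9 − 1) × 0.7307)
   = 1.5426 / 1.8119 = 0.851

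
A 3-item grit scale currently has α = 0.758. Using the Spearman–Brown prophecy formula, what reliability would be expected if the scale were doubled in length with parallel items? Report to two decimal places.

Length factor m = 2
α' = m·α / (1 + (m−1)·α)
   = 2 × 0.758 / (1 + (2 − 1) × 0.758)
   = 1.5160 / 1.7580 = 0.86

predicted reliability = 0.86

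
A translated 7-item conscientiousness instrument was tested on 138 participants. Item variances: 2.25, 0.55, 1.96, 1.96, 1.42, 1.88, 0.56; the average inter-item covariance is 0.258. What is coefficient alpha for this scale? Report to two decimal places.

Σσ²ᵢ = 2.25 + 0.55 + 1.96 + 1.96 + 1.42 + 1.88 + 0.56 = 10.58
Sum of the 21 distinct covariances = 21 × 0.258 = 5.418
Var(T) = Σσ²ᵢ + 2·Σcov = 10.58 + 2 × 5.418 = 21.416
α = (7/6)·(1 − 10.58/21.416) = 0.59

α = 0.59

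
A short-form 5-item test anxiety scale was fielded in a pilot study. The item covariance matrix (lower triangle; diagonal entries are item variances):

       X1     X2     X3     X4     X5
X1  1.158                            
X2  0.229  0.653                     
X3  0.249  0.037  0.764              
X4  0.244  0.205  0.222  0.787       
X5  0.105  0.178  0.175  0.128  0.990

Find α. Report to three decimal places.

Σσᵢ² = 1.158 + 0.653 + 0.764 + 0.787 + 0.990 = 4.352
Sum of off-diagonal covariances = 1.772
Var(T) = 4.352 + 2 × 1.772 = 7.896
α = (k/(k−1))·(1 − Σσᵢ²/Var(T)) = (5/4)·(1 − 4.352/7.896) = 0.561

α = 0.561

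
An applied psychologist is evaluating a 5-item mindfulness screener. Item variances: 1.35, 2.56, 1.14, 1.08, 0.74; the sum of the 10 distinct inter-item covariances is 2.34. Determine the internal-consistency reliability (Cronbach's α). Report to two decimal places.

α = 0.51

Σσ²ᵢ = 1.35 + 2.56 + 1.14 + 1.08 + 0.74 = 6.87
Sum of distinct covariances = 2.34
σ²_T = Σσ²ᵢ + 2·Σcov = 6.87 + 2 × 2.34 = 11.55
α = (5/4)·(1 − 6.87/11.55) = 0.51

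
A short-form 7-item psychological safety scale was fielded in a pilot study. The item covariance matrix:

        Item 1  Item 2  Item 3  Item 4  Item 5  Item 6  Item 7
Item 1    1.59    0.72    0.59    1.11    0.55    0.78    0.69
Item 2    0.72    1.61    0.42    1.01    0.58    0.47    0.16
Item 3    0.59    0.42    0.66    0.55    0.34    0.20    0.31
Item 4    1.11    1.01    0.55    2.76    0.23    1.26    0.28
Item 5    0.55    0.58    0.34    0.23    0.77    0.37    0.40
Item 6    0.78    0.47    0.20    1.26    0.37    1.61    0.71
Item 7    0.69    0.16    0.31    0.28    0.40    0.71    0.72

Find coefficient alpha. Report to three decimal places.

sum of item variances = 1.59 + 1.61 + 0.66 + 2.76 + 0.77 + 1.61 + 0.72 = 9.72
Sum of the distinct covariances = 11.73
σ²_T = 9.72 + 2 × 11.73 = 33.18
α = (k/(k−1))·(1 − sum of item variances/σ²_T) = (7/6)·(1 − 9.72/33.18) = 0.825

coefficient alpha = 0.825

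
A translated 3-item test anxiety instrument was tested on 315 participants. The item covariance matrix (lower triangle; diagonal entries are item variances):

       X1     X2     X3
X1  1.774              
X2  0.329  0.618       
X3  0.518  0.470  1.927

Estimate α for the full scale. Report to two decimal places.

α = 0.57

Σσᵢ² = 1.774 + 0.618 + 1.927 = 4.319
Σ_{i<j} σ_ij = 1.317
total variance = 4.319 + 2 × 1.317 = 6.953
α = (k/(k−1))·(1 − Σσᵢ²/total variance) = (3/2)·(1 − 4.319/6.953) = 0.57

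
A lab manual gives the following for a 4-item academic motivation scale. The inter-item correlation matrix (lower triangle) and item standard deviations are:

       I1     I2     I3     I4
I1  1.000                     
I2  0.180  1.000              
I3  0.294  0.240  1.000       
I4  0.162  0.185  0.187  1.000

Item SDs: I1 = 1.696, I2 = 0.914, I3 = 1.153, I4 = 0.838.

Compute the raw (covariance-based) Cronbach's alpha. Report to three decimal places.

α = 0.488

Σσ²ᵢ = 1.696² + 0.914² + 1.153² + 0.838² = 5.7435
Covariances σ_ij = r_ij · s_i · s_j:
  σ(I1,I2) = 0.180 × 1.696 × 0.914 = 0.2790
  σ(I1,I3) = 0.294 × 1.696 × 1.153 = 0.5749
  σ(I1,I4) = 0.162 × 1.696 × 0.838 = 0.2302
  σ(I2,I3) = 0.240 × 0.914 × 1.153 = 0.2529
  σ(I2,I4) = 0.185 × 0.914 × 0.838 = 0.1417
  σ(I3,I4) = 0.187 × 1.153 × 0.838 = 0.1807
σ²_T = Σσ²ᵢ + 2·Σσ_ij = 5.7435 + 2 × 1.6594 = 9.0623
α = (4/3)·(1 − 5.7435/9.0623) = 0.488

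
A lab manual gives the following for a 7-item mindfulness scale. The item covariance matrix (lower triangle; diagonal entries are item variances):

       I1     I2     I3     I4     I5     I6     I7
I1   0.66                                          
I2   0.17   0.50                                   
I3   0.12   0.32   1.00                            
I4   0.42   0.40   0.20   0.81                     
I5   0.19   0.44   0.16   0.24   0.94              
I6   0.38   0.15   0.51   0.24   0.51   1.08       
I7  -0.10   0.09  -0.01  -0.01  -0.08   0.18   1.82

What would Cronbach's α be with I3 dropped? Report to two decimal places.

α = 0.63

Remaining items: I1, I2, I4, I5, I6, I7 (k = 6).
ΣVar(i) = 0.66 + 0.50 + 0.81 + 0.94 + 1.08 + 1.82 = 5.81
Var(T) = 5.81 + 2 × 3.22 = 12.25
α (item deleted) = (6/5)·(1 − 5.81/12.25) = 0.63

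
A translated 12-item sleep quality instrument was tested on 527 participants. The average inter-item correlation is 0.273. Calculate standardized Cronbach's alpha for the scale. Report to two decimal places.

α = 0.82

Standardized α = k·r̄ / (1 + (k−1)·r̄) = 12 × 0.273 / (1 + 11 × 0.273)
  = 3.2760 / 4.0030 = 0.82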